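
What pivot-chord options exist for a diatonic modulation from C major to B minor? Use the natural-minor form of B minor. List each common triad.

Triads in C major: C major (I), D minor (ii), E minor (iii), F major (IV), G major (V), A minor (vi), B diminished (vii°).
Triads in B minor (natural minor): B minor (i), C# diminished (ii°), D major (III), E minor (iv), F# minor (v), G major (VI), A major (VII).
Shared triads with their functions: E minor (iii in C major, iv in B minor); G major (V in C major, VI in B minor).

Em, G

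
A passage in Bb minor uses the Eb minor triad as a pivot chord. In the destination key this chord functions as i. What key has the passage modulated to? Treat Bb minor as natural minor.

The numeral i denotes a minor triad on scale degree 1. With Eb on degree 1, the tonic of the new key is Eb.
Degree 1 carries a minor triad in minor keys, so the destination is Eb minor.
Check: the diatonic triads of Eb minor (natural minor) are Ebm (i), Fdim (ii°), Gb (III), Abm (iv), Bbm (v), Cb (VI), Db (VII) — Eb minor is indeed i.

Eb minor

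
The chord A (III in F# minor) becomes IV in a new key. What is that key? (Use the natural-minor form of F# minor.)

The numeral IV denotes a major triad on scale degree 4. With A on degree 4, the tonic of the new key is E.
Degree 4 carries a major triad in major keys, so the destination is E major.
Check: the diatonic triads of E major are E (I), F#m (ii), G#m (iii), A (IV), B (V), C#m (vi), D#dim (vii°) — A is indeed IV.

E major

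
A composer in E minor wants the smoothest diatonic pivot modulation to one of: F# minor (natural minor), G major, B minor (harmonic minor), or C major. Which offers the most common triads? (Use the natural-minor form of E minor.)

G major

Triads of E minor (natural minor): Em (i), F#dim (ii°), G (III), Am (iv), Bm (v), C (VI), D (VII).
F# minor (natural minor) shares 2: Bm, D.
G major shares 7: Em, F#dim, G, Am, Bm, C, D.
B minor (harmonic minor) shares 3: Em, G, Bm.
C major shares 4: Em, G, Am, C.
The most common triads (7) are shared with G major.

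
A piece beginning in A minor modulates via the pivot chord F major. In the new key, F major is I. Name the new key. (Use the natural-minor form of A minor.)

The numeral I denotes a major triad on scale degree 1. With F on degree 1, the tonic of the new key is F.
Degree 1 carries a major triad in major keys, so the destination is F major.
Check: the diatonic triads of F major are F (I), Gm (ii), Am (iii), Bb (IV), C (V), Dm (vi), Edim (vii°) — F major is indeed I.

F major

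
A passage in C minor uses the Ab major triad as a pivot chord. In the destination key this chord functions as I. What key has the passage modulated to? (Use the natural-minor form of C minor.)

The numeral I denotes a major triad on scale degree 1. With Ab on degree 1, the tonic of the new key is Ab.
Degree 1 carries a major triad in major keys, so the destination is Ab major.
Check: the diatonic triads of Ab major are Ab (I), Bbm (ii), Cm (iii), Db (IV), Eb (V), Fm (vi), Gdim (vii°) — Ab major is indeed I.

Ab major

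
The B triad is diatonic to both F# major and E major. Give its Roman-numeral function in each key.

The scale of F# major is F# G# A# B C# D# E#; B is degree 4, and the triad built there (B-D#-F#) is major, so it is IV.
The scale of E major is E F# G# A B C# D#; B is degree 5, and the triad built there (B-D#-F#) is major, so it is V.

IV in F# major; V in E major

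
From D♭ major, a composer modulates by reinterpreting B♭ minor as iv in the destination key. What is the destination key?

The numeral iv denotes a minor triad on scale degree 4. With B♭ on degree 4, the tonic of the new key is F.
Degree 4 carries a minor triad in minor keys, so the destination is F minor.
Check: the diatonic triads of F minor (natural minor) are Fm (i), Gdim (ii°), A♭ (III), B♭m (iv), Cm (v), D♭ (VI), E♭ (VII) — B♭ minor is indeed iv.

F minor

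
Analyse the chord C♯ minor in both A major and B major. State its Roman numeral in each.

The scale of A major is A B C♯ D E F♯ G♯; C♯ is degree 3, and the triad built there (C♯-E-G♯) is minor, so it is iii.
The scale of B major is B C♯ D♯ E F♯ G♯ A♯; C♯ is degree 2, and the triad built there (C♯-E-G♯) is minor, so it is ii.

iii in A major; ii in B major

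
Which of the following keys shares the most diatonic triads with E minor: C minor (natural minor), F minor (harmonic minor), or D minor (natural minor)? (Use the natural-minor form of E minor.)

Triads of E minor (natural minor): Em (i), F#dim (ii°), G (III), Am (iv), Bm (v), C (VI), D (VII).
C minor (natural minor) shares 0: none.
F minor (harmonic minor) shares 1: C.
D minor (natural minor) shares 2: Am, C.
The most common triads (2) are shared with D minor.

D minor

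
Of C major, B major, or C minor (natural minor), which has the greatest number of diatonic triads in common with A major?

B major

Triads of A major: A major (I), B minor (ii), C# minor (iii), D major (IV), E major (V), F# minor (vi), G# diminished (vii°).
C major shares 0: none.
B major shares 2: C#m, E.
C minor (natural minor) shares 0: none.
The most common triads (2) are shared with B major.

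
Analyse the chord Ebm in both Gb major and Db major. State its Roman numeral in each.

The scale of Gb major is Gb Ab Bb Cb Db Eb F; Eb is degree 6, and the triad built there (Eb-Gb-Bb) is minor, so it is vi.
The scale of Db major is Db Eb F Gb Ab Bb C; Eb is degree 2, and the triad built there (Eb-Gb-Bb) is minor, so it is ii.

vi in Gb major; ii in Db major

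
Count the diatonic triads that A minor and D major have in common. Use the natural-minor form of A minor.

2

Diatonic triads of A minor (natural minor): Am (i), Bdim (ii°), C (III), Dm (iv), Em (v), F (VI), G (VII).
Diatonic triads of D major: D (I), Em (ii), F#m (iii), G (IV), A (V), Bm (vi), C#dim (vii°).
Matching root and quality in both lists: Em, G.
That gives 2 common triads.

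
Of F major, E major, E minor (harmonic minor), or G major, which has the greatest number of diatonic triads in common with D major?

G major

Triads of D major: D (I), Em (ii), F#m (iii), G (IV), A (V), Bm (vi), C#dim (vii°).
F major shares 0: none.
E major shares 2: F#m, A.
E minor (harmonic minor) shares 1: Em.
G major shares 4: D, Em, G, Bm.
The most common triads (4) are shared with G major.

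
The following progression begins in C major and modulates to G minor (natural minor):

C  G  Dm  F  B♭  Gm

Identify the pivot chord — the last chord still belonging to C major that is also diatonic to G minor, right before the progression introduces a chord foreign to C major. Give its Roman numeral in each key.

Chords diatonic to C major: C, Dm, Em, F, G, Am, Bdim.
Reading the progression, the first chord not in that set is B♭, so the modulation leaves C major there.
The chord immediately before B♭ is F, which is diatonic to both keys: IV in C major and VII in G minor.

F — IV in C major, VII in G minor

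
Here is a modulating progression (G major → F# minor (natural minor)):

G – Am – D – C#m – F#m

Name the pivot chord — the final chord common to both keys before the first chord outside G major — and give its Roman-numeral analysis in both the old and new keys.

D — V in G major, VI in F# minor

Chords diatonic to G major: G, Am, Bm, C, D, Em, F#dim.
Reading the progression, the first chord not in that set is C#m, so the modulation leaves G major there.
The chord immediately before C#m is D, which is diatonic to both keys: V in G major and VI in F# minor.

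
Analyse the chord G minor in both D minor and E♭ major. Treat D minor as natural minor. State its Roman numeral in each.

iv in D minor; iii in E♭ major

The scale of D minor (natural minor) is D E F G A B♭ C; G is degree 4, and the triad built there (G-B♭-D) is minor, so it is iv.
The scale of E♭ major is E♭ F G A♭ B♭ C D; G is degree 3, and the triad built there (G-B♭-D) is minor, so it is iii.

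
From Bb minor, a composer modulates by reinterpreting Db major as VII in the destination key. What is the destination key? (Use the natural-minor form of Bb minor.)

The numeral VII denotes a major triad on scale degree 7. With Db on degree 7, the tonic of the new key is Eb.
Degree 7 carries a major triad in natural-minor keys, so the destination is Eb minor.
Check: the diatonic triads of Eb minor (natural minor) are Ebm (i), Fdim (ii°), Gb (III), Abm (iv), Bbm (v), Cb (VI), Db (VII) — Db major is indeed VII.

Eb minor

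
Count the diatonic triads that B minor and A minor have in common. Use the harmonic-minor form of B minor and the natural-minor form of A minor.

Diatonic triads of B minor (harmonic minor): Bm (i), C#dim (ii°), Daug (III+), Em (iv), F# (V), G (VI), A#dim (vii°).
Diatonic triads of A minor (natural minor): Am (i), Bdim (ii°), C (III), Dm (iv), Em (v), F (VI), G (VII).
Matching root and quality in both lists: Em, G.
That gives 2 common triads.

2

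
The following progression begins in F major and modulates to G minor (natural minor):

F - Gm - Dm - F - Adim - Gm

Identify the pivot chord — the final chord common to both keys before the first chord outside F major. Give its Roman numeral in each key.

F — I in F major, VII in G minor

Chords diatonic to F major: F, Gm, Am, B♭, C, Dm, Edim.
Reading the progression, the first chord not in that set is Adim, so the modulation leaves F major there.
The chord immediately before Adim is F, which is diatonic to both keys: I in F major and VII in G minor.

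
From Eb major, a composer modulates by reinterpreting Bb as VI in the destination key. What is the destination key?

D minor

The numeral VI denotes a major triad on scale degree 6. With Bb on degree 6, the tonic of the new key is D.
Degree 6 carries a major triad in minor keys, so the destination is D minor.
Check: the diatonic triads of D minor (natural minor) are Dm (i), Edim (ii°), F (III), Gm (iv), Am (v), Bb (VI), C (VII) — Bb is indeed VI.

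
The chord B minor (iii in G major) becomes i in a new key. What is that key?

The numeral i denotes a minor triad on scale degree 1. With B on degree 1, the tonic of the new key is B.
Degree 1 carries a minor triad in minor keys, so the destination is B minor.
Check: the diatonic triads of B minor (natural minor) are Bm (i), C#dim (ii°), D (III), Em (iv), F#m (v), G (VI), A (VII) — B minor is indeed i.

B minor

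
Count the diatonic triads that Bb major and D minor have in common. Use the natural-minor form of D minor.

Diatonic triads of Bb major: Bb major (I), C minor (ii), D minor (iii), Eb major (IV), F major (V), G minor (vi), A diminished (vii°).
Diatonic triads of D minor (natural minor): D minor (i), E diminished (ii°), F major (III), G minor (iv), A minor (v), Bb major (VI), C major (VII).
Matching root and quality in both lists: Bb major, D minor, F major, G minor.
That gives 4 common triads.

4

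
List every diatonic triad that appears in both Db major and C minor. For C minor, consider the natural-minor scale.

Fm, Ab

Triads in Db major: Db (I), Ebm (ii), Fm (iii), Gb (IV), Ab (V), Bbm (vi), Cdim (vii°).
Triads in C minor (natural minor): Cm (i), Ddim (ii°), Eb (III), Fm (iv), Gm (v), Ab (VI), Bb (VII).
Shared triads with their functions: Fm (iii in Db major, iv in C minor); Ab (V in Db major, VI in C minor).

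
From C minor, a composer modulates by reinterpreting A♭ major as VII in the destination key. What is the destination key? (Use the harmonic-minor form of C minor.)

The numeral VII denotes a major triad on scale degree 7. With A♭ on degree 7, the tonic of the new key is B♭.
Degree 7 carries a major triad in natural-minor keys, so the destination is B♭ minor.
Check: the diatonic triads of B♭ minor (natural minor) are B♭m (i), Cdim (ii°), D♭ (III), E♭m (iv), Fm (v), G♭ (VI), A♭ (VII) — A♭ major is indeed VII.

B♭ minor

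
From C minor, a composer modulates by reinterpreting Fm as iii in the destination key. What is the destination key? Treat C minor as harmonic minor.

Db major

The numeral iii denotes a minor triad on scale degree 3. With F on degree 3, the tonic of the new key is Db.
Degree 3 carries a minor triad in major keys, so the destination is Db major.
Check: the diatonic triads of Db major are Db (I), Ebm (ii), Fm (iii), Gb (IV), Ab (V), Bbm (vi), Cdim (vii°) — Fm is indeed iii.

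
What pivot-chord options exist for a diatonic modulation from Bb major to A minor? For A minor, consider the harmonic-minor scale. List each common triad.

Triads in Bb major: Bb (I), Cm (ii), Dm (iii), Eb (IV), F (V), Gm (vi), Adim (vii°).
Triads in A minor (harmonic minor): Am (i), Bdim (ii°), Caug (III+), Dm (iv), E (V), F (VI), G#dim (vii°).
Shared triads with their functions: Dm (iii in Bb major, iv in A minor); F (V in Bb major, VI in A minor).

Dm, F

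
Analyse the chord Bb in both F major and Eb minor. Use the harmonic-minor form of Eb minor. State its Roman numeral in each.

The scale of F major is F G A Bb C D E; Bb is degree 4, and the triad built there (Bb-D-F) is major, so it is IV.
The scale of Eb minor (harmonic minor) is Eb F Gb Ab Bb Cb D; Bb is degree 5, and the triad built there (Bb-D-F) is major, so it is V.

IV in F major; V in Eb minor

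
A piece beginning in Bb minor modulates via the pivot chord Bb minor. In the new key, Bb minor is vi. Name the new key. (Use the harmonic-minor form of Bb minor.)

Db major

The numeral vi denotes a minor triad on scale degree 6. With Bb on degree 6, the tonic of the new key is Db.
Degree 6 carries a minor triad in major keys, so the destination is Db major.
Check: the diatonic triads of Db major are Db (I), Ebm (ii), Fm (iii), Gb (IV), Ab (V), Bbm (vi), Cdim (vii°) — Bb minor is indeed vi.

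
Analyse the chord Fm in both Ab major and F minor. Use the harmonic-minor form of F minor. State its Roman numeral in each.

The scale of Ab major is Ab Bb C Db Eb F G; F is degree 6, and the triad built there (F-Ab-C) is minor, so it is vi.
The scale of F minor (harmonic minor) is F G Ab Bb C Db E; F is degree 1, and the triad built there (F-Ab-C) is minor, so it is i.

vi in Ab major; i in F minor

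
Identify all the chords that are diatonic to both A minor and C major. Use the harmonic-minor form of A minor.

Am, Bdim, Dm, F

Triads in A minor (harmonic minor): Am (i), Bdim (ii°), Caug (III+), Dm (iv), E (V), F (VI), G#dim (vii°).
Triads in C major: C (I), Dm (ii), Em (iii), F (IV), G (V), Am (vi), Bdim (vii°).
Shared triads with their functions: Am (i in A minor, vi in C major); Bdim (ii° in A minor, vii° in C major); Dm (iv in A minor, ii in C major); F (VI in A minor, IV in C major).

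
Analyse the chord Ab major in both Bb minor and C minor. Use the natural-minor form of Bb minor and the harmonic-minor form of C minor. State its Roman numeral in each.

The scale of Bb minor (natural minor) is Bb C Db Eb F Gb Ab; Ab is degree 7, and the triad built there (Ab-C-Eb) is major, so it is VII.
The scale of C minor (harmonic minor) is C D Eb F G Ab B; Ab is degree 6, and the triad built there (Ab-C-Eb) is major, so it is VI.

VII in Bb minor; VI in C minor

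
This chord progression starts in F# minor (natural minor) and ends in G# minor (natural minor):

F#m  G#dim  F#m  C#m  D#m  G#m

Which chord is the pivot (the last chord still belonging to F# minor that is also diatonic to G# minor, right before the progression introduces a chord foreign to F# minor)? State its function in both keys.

C#m — v in F# minor, iv in G# minor

Chords diatonic to F# minor: F#m, G#dim, A, Bm, C#m, D, E.
Reading the progression, the first chord not in that set is D#m, so the modulation leaves F# minor there.
The chord immediately before D#m is C#m, which is diatonic to both keys: v in F# minor and iv in G# minor.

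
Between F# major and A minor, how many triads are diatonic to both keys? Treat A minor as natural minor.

Diatonic triads of F# major: F# (I), G#m (ii), A#m (iii), B (IV), C# (V), D#m (vi), E#dim (vii°).
Diatonic triads of A minor (natural minor): Am (i), Bdim (ii°), C (III), Dm (iv), Em (v), F (VI), G (VII).
No triad has the same root and quality in both keys.

0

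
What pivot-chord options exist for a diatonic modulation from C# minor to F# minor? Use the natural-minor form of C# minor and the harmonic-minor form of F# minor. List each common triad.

Triads in C# minor (natural minor): C#m (i), D#dim (ii°), E (III), F#m (iv), G#m (v), A (VI), B (VII).
Triads in F# minor (harmonic minor): F#m (i), G#dim (ii°), Aaug (III+), Bm (iv), C# (V), D (VI), E#dim (vii°).
Shared triads with their functions: F#m (iv in C# minor, i in F# minor).

F#m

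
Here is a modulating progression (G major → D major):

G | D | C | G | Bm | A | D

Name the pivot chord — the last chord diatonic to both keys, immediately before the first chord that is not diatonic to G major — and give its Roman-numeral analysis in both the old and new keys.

Bm — iii in G major, vi in D major

Chords diatonic to G major: G, Am, Bm, C, D, Em, F#dim.
Reading the progression, the first chord not in that set is A, so the modulation leaves G major there.
The chord immediately before A is Bm, which is diatonic to both keys: iii in G major and vi in D major.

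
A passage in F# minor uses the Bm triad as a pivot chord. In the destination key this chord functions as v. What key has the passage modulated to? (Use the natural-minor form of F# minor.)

E minor

The numeral v denotes a minor triad on scale degree 5. With B on degree 5, the tonic of the new key is E.
Degree 5 carries a minor triad in natural-minor keys, so the destination is E minor.
Check: the diatonic triads of E minor (natural minor) are Em (i), F#dim (ii°), G (III), Am (iv), Bm (v), C (VI), D (VII) — Bm is indeed v.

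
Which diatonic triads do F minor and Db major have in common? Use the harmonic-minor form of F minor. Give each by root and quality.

Fm, Bbm, Db

Triads in F minor (harmonic minor): Fm (i), Gdim (ii°), Abaug (III+), Bbm (iv), C (V), Db (VI), Edim (vii°).
Triads in Db major: Db (I), Ebm (ii), Fm (iii), Gb (IV), Ab (V), Bbm (vi), Cdim (vii°).
Shared triads with their functions: Fm (i in F minor, iii in Db major); Bbm (iv in F minor, vi in Db major); Db (VI in F minor, I in Db major).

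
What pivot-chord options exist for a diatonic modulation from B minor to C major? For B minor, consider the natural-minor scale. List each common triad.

Em, G

Triads in B minor (natural minor): Bm (i), C#dim (ii°), D (III), Em (iv), F#m (v), G (VI), A (VII).
Triads in C major: C (I), Dm (ii), Em (iii), F (IV), G (V), Am (vi), Bdim (vii°).
Shared triads with their functions: Em (iv in B minor, iii in C major); G (VI in B minor, V in C major).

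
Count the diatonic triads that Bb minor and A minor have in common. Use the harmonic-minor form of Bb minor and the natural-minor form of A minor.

1

Diatonic triads of Bb minor (harmonic minor): Bb minor (i), C diminished (ii°), Db augmented (III+), Eb minor (iv), F major (V), Gb major (VI), A diminished (vii°).
Diatonic triads of A minor (natural minor): A minor (i), B diminished (ii°), C major (III), D minor (iv), E minor (v), F major (VI), G major (VII).
Matching root and quality in both lists: F major.
That gives 1 common triad.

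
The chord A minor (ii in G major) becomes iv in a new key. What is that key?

The numeral iv denotes a minor triad on scale degree 4. With A on degree 4, the tonic of the new key is E.
Degree 4 carries a minor triad in minor keys, so the destination is E minor.
Check: the diatonic triads of E minor (natural minor) are Em (i), F♯dim (ii°), G (III), Am (iv), Bm (v), C (VI), D (VII) — A minor is indeed iv.

E minor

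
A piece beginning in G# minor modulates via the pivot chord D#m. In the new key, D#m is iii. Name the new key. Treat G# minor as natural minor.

B major

The numeral iii denotes a minor triad on scale degree 3. With D# on degree 3, the tonic of the new key is B.
Degree 3 carries a minor triad in major keys, so the destination is B major.
Check: the diatonic triads of B major are B (I), C#m (ii), D#m (iii), E (IV), F# (V), G#m (vi), A#dim (vii°) — D#m is indeed iii.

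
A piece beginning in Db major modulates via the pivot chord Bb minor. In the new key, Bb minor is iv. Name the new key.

The numeral iv denotes a minor triad on scale degree 4. With Bb on degree 4, the tonic of the new key is F.
Degree 4 carries a minor triad in minor keys, so the destination is F minor.
Check: the diatonic triads of F minor (natural minor) are Fm (i), Gdim (ii°), Ab (III), Bbm (iv), Cm (v), Db (VI), Eb (VII) — Bb minor is indeed iv.

F minor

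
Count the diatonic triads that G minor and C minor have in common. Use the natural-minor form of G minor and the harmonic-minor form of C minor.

Diatonic triads of G minor (natural minor): G minor (i), A diminished (ii°), Bb major (III), C minor (iv), D minor (v), Eb major (VI), F major (VII).
Diatonic triads of C minor (harmonic minor): C minor (i), D diminished (ii°), Eb augmented (III+), F minor (iv), G major (V), Ab major (VI), B diminished (vii°).
Matching root and quality in both lists: C minor.
That gives 1 common triad.

1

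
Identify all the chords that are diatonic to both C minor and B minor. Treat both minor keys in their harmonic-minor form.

G

Triads in C minor (harmonic minor): C minor (i), D diminished (ii°), Eb augmented (III+), F minor (iv), G major (V), Ab major (VI), B diminished (vii°).
Triads in B minor (harmonic minor): B minor (i), C# diminished (ii°), D augmented (III+), E minor (iv), F# major (V), G major (VI), A# diminished (vii°).
Shared triads with their functions: G major (V in C minor, VI in B minor).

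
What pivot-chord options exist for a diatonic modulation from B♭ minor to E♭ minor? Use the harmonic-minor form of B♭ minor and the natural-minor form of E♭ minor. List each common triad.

Triads in B♭ minor (harmonic minor): B♭ minor (i), C diminished (ii°), D♭ augmented (III+), E♭ minor (iv), F major (V), G♭ major (VI), A diminished (vii°).
Triads in E♭ minor (natural minor): E♭ minor (i), F diminished (ii°), G♭ major (III), A♭ minor (iv), B♭ minor (v), C♭ major (VI), D♭ major (VII).
Shared triads with their functions: B♭ minor (i in B♭ minor, v in E♭ minor); E♭ minor (iv in B♭ minor, i in E♭ minor); G♭ major (VI in B♭ minor, III in E♭ minor).

B♭m, E♭m, G♭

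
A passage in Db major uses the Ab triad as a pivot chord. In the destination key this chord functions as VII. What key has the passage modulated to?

Bb minor

The numeral VII denotes a major triad on scale degree 7. With Ab on degree 7, the tonic of the new key is Bb.
Degree 7 carries a major triad in natural-minor keys, so the destination is Bb minor.
Check: the diatonic triads of Bb minor (natural minor) are Bbm (i), Cdim (ii°), Db (III), Ebm (iv), Fm (v), Gb (VI), Ab (VII) — Ab is indeed VII.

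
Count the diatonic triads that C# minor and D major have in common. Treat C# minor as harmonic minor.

Diatonic triads of C# minor (harmonic minor): C#m (i), D#dim (ii°), Eaug (III+), F#m (iv), G# (V), A (VI), B#dim (vii°).
Diatonic triads of D major: D (I), Em (ii), F#m (iii), G (IV), A (V), Bm (vi), C#dim (vii°).
Matching root and quality in both lists: F#m, A.
That gives 2 common triads.

2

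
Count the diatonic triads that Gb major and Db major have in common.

4

Diatonic triads of Gb major: Gb major (I), Ab minor (ii), Bb minor (iii), Cb major (IV), Db major (V), Eb minor (vi), F diminished (vii°).
Diatonic triads of Db major: Db major (I), Eb minor (ii), F minor (iii), Gb major (IV), Ab major (V), Bb minor (vi), C diminished (vii°).
Matching root and quality in both lists: Gb major, Bb minor, Db major, Eb minor.
That gives 4 common triads.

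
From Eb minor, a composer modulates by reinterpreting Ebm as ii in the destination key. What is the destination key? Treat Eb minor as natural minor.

Db major

The numeral ii denotes a minor triad on scale degree 2. With Eb on degree 2, the tonic of the new key is Db.
Degree 2 carries a minor triad in major keys, so the destination is Db major.
Check: the diatonic triads of Db major are Db (I), Ebm (ii), Fm (iii), Gb (IV), Ab (V), Bbm (vi), Cdim (vii°) — Ebm is indeed ii.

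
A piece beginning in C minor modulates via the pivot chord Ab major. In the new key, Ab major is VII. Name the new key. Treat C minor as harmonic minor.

Bb minor

The numeral VII denotes a major triad on scale degree 7. With Ab on degree 7, the tonic of the new key is Bb.
Degree 7 carries a major triad in natural-minor keys, so the destination is Bb minor.
Check: the diatonic triads of Bb minor (natural minor) are Bbm (i), Cdim (ii°), Db (III), Ebm (iv), Fm (v), Gb (VI), Ab (VII) — Ab major is indeed VII.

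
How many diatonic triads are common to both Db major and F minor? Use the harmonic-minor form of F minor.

Diatonic triads of Db major: Db major (I), Eb minor (ii), F minor (iii), Gb major (IV), Ab major (V), Bb minor (vi), C diminished (vii°).
Diatonic triads of F minor (harmonic minor): F minor (i), G diminished (ii°), Ab augmented (III+), Bb minor (iv), C major (V), Db major (VI), E diminished (vii°).
Matching root and quality in both lists: Db major, F minor, Bb minor.
That gives 3 common triads.

3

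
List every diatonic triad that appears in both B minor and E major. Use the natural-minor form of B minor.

Triads in B minor (natural minor): Bm (i), C#dim (ii°), D (III), Em (iv), F#m (v), G (VI), A (VII).
Triads in E major: E (I), F#m (ii), G#m (iii), A (IV), B (V), C#m (vi), D#dim (vii°).
Shared triads with their functions: F#m (v in B minor, ii in E major); A (VII in B minor, IV in E major).

F#m, A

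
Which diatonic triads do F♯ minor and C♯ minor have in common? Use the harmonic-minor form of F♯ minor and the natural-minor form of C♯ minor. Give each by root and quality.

Triads in F♯ minor (harmonic minor): F♯m (i), G♯dim (ii°), Aaug (III+), Bm (iv), C♯ (V), D (VI), E♯dim (vii°).
Triads in C♯ minor (natural minor): C♯m (i), D♯dim (ii°), E (III), F♯m (iv), G♯m (v), A (VI), B (VII).
Shared triads with their functions: F♯m (i in F♯ minor, iv in C♯ minor).

F♯m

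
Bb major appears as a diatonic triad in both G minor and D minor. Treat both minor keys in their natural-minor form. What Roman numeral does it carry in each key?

The scale of G minor (natural minor) is G A Bb C D Eb F; Bb is degree 3, and the triad built there (Bb-D-F) is major, so it is III.
The scale of D minor (natural minor) is D E F G A Bb C; Bb is degree 6, and the triad built there (Bb-D-F) is major, so it is VI.

III in G minor; VI in D minor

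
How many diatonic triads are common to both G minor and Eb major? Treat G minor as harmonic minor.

3

Diatonic triads of G minor (harmonic minor): Gm (i), Adim (ii°), Bbaug (III+), Cm (iv), D (V), Eb (VI), F#dim (vii°).
Diatonic triads of Eb major: Eb (I), Fm (ii), Gm (iii), Ab (IV), Bb (V), Cm (vi), Ddim (vii°).
Matching root and quality in both lists: Gm, Cm, Eb.
That gives 3 common triads.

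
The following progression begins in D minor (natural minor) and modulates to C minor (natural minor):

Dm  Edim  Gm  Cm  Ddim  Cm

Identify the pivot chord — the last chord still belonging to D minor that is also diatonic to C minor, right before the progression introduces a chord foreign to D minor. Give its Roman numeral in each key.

Gm — iv in D minor, v in C minor

Chords diatonic to D minor: Dm, Edim, F, Gm, Am, Bb, C.
Reading the progression, the first chord not in that set is Cm, so the modulation leaves D minor there.
The chord immediately before Cm is Gm, which is diatonic to both keys: iv in D minor and v in C minor.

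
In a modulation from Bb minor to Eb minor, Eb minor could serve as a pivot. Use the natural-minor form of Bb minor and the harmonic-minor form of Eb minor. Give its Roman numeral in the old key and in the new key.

iv in Bb minor; i in Eb minor

The scale of Bb minor (natural minor) is Bb C Db Eb F Gb Ab; Eb is degree 4, and the triad built there (Eb-Gb-Bb) is minor, so it is iv.
The scale of Eb minor (harmonic minor) is Eb F Gb Ab Bb Cb D; Eb is degree 1, and the triad built there (Eb-Gb-Bb) is minor, so it is i.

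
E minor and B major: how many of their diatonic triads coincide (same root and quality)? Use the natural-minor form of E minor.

Diatonic triads of E minor (natural minor): Em (i), F♯dim (ii°), G (III), Am (iv), Bm (v), C (VI), D (VII).
Diatonic triads of B major: B (I), C♯m (ii), D♯m (iii), E (IV), F♯ (V), G♯m (vi), A♯dim (vii°).
No triad has the same root and quality in both keys.

0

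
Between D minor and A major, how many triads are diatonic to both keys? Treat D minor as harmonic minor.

Diatonic triads of D minor (harmonic minor): D minor (i), E diminished (ii°), F augmented (III+), G minor (iv), A major (V), Bb major (VI), C# diminished (vii°).
Diatonic triads of A major: A major (I), B minor (ii), C# minor (iii), D major (IV), E major (V), F# minor (vi), G# diminished (vii°).
Matching root and quality in both lists: A major.
That gives 1 common triad.

1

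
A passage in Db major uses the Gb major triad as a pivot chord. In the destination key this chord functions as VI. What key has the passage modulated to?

Bb minor

The numeral VI denotes a major triad on scale degree 6. With Gb on degree 6, the tonic of the new key is Bb.
Degree 6 carries a major triad in minor keys, so the destination is Bb minor.
Check: the diatonic triads of Bb minor (natural minor) are Bbm (i), Cdim (ii°), Db (III), Ebm (iv), Fm (v), Gb (VI), Ab (VII) — Gb major is indeed VI.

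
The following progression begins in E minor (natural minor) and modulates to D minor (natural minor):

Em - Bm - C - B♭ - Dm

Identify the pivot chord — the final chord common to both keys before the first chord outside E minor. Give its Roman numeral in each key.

Chords diatonic to E minor: Em, F♯dim, G, Am, Bm, C, D.
Reading the progression, the first chord not in that set is B♭, so the modulation leaves E minor there.
The chord immediately before B♭ is C, which is diatonic to both keys: VI in E minor and VII in D minor.

C — VI in E minor, VII in D minor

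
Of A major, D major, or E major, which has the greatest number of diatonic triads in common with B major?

Triads of B major: B (I), C#m (ii), D#m (iii), E (IV), F# (V), G#m (vi), A#dim (vii°).
A major shares 2: C#m, E.
D major shares 0: none.
E major shares 4: B, C#m, E, G#m.
The most common triads (4) are shared with E major.

E major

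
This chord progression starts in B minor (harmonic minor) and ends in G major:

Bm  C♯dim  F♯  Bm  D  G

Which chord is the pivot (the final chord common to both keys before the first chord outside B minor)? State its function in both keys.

Bm — i in B minor, iii in G major

Chords diatonic to B minor: Bm, C♯dim, Daug, Em, F♯, G, A♯dim.
Reading the progression, the first chord not in that set is D, so the modulation leaves B minor there.
The chord immediately before D is Bm, which is diatonic to both keys: i in B minor and iii in G major.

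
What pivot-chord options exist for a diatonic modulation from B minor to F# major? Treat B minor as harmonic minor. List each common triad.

Triads in B minor (harmonic minor): Bm (i), C#dim (ii°), Daug (III+), Em (iv), F# (V), G (VI), A#dim (vii°).
Triads in F# major: F# (I), G#m (ii), A#m (iii), B (IV), C# (V), D#m (vi), E#dim (vii°).
Shared triads with their functions: F# (V in B minor, I in F# major).

F#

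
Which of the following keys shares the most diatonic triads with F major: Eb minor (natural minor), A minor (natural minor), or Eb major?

A minor

Triads of F major: F major (I), G minor (ii), A minor (iii), Bb major (IV), C major (V), D minor (vi), E diminished (vii°).
Eb minor (natural minor) shares 0: none.
A minor (natural minor) shares 4: F, Am, C, Dm.
Eb major shares 2: Gm, Bb.
The most common triads (4) are shared with A minor.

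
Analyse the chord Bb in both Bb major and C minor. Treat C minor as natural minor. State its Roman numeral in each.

I in Bb major; VII in C minor

The scale of Bb major is Bb C D Eb F G A; Bb is degree 1, and the triad built there (Bb-D-F) is major, so it is I.
The scale of C minor (natural minor) is C D Eb F G Ab Bb; Bb is degree 7, and the triad built there (Bb-D-F) is major, so it is VII.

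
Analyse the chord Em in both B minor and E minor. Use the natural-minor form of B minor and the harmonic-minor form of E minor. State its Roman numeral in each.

iv in B minor; i in E minor

The scale of B minor (natural minor) is B C♯ D E F♯ G A; E is degree 4, and the triad built there (E-G-B) is minor, so it is iv.
The scale of E minor (harmonic minor) is E F♯ G A B C D♯; E is degree 1, and the triad built there (E-G-B) is minor, so it is i.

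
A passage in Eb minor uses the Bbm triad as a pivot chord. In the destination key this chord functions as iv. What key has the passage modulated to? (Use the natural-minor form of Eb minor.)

F minor

The numeral iv denotes a minor triad on scale degree 4. With Bb on degree 4, the tonic of the new key is F.
Degree 4 carries a minor triad in minor keys, so the destination is F minor.
Check: the diatonic triads of F minor (natural minor) are Fm (i), Gdim (ii°), Ab (III), Bbm (iv), Cm (v), Db (VI), Eb (VII) — Bbm is indeed iv.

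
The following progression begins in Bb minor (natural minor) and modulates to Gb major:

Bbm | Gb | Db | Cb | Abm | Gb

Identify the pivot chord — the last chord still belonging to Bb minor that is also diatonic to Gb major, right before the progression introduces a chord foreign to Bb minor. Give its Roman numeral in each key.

Db — III in Bb minor, V in Gb major

Chords diatonic to Bb minor: Bbm, Cdim, Db, Ebm, Fm, Gb, Ab.
Reading the progression, the first chord not in that set is Cb, so the modulation leaves Bb minor there.
The chord immediately before Cb is Db, which is diatonic to both keys: III in Bb minor and V in Gb major.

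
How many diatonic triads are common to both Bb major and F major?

Diatonic triads of Bb major: Bb major (I), C minor (ii), D minor (iii), Eb major (IV), F major (V), G minor (vi), A diminished (vii°).
Diatonic triads of F major: F major (I), G minor (ii), A minor (iii), Bb major (IV), C major (V), D minor (vi), E diminished (vii°).
Matching root and quality in both lists: Bb major, D minor, F major, G minor.
That gives 4 common triads.

4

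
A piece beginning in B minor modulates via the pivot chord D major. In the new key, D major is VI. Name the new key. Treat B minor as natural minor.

The numeral VI denotes a major triad on scale degree 6. With D on degree 6, the tonic of the new key is F♯.
Degree 6 carries a major triad in minor keys, so the destination is F♯ minor.
Check: the diatonic triads of F♯ minor (natural minor) are F♯m (i), G♯dim (ii°), A (III), Bm (iv), C♯m (v), D (VI), E (VII) — D major is indeed VI.

F♯ minor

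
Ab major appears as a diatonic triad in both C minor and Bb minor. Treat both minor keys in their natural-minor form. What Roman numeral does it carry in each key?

VI in C minor; VII in Bb minor

The scale of C minor (natural minor) is C D Eb F G Ab Bb; Ab is degree 6, and the triad built there (Ab-C-Eb) is major, so it is VI.
The scale of Bb minor (natural minor) is Bb C Db Eb F Gb Ab; Ab is degree 7, and the triad built there (Ab-C-Eb) is major, so it is VII.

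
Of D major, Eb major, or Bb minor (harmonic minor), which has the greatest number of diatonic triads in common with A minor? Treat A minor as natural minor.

D major

Triads of A minor (natural minor): A minor (i), B diminished (ii°), C major (III), D minor (iv), E minor (v), F major (VI), G major (VII).
D major shares 2: Em, G.
Eb major shares 0: none.
Bb minor (harmonic minor) shares 1: F.
The most common triads (2) are shared with D major.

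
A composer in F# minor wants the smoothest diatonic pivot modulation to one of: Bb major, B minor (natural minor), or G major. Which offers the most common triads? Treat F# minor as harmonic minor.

B minor

Triads of F# minor (harmonic minor): F#m (i), G#dim (ii°), Aaug (III+), Bm (iv), C# (V), D (VI), E#dim (vii°).
Bb major shares 0: none.
B minor (natural minor) shares 3: F#m, Bm, D.
G major shares 2: Bm, D.
The most common triads (3) are shared with B minor.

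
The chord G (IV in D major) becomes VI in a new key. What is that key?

The numeral VI denotes a major triad on scale degree 6. With G on degree 6, the tonic of the new key is B.
Degree 6 carries a major triad in minor keys, so the destination is B minor.
Check: the diatonic triads of B minor (natural minor) are Bm (i), C#dim (ii°), D (III), Em (iv), F#m (v), G (VI), A (VII) — G is indeed VI.

B minor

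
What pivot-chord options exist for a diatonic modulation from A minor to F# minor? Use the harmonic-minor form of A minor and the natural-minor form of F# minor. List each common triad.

Triads in A minor (harmonic minor): A minor (i), B diminished (ii°), C augmented (III+), D minor (iv), E major (V), F major (VI), G# diminished (vii°).
Triads in F# minor (natural minor): F# minor (i), G# diminished (ii°), A major (III), B minor (iv), C# minor (v), D major (VI), E major (VII).
Shared triads with their functions: E major (V in A minor, VII in F# minor); G# diminished (vii° in A minor, ii° in F# minor).

E, G#dim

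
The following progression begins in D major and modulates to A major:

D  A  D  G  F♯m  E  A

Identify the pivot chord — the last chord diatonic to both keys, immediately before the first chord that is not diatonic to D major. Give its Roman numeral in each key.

F♯m — iii in D major, vi in A major

Chords diatonic to D major: D, Em, F♯m, G, A, Bm, C♯dim.
Reading the progression, the first chord not in that set is E, so the modulation leaves D major there.
The chord immediately before E is F♯m, which is diatonic to both keys: iii in D major and vi in A major.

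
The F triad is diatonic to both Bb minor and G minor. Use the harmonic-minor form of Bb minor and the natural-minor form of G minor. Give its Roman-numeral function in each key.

The scale of Bb minor (harmonic minor) is Bb C Db Eb F Gb A; F is degree 5, and the triad built there (F-A-C) is major, so it is V.
The scale of G minor (natural minor) is G A Bb C D Eb F; F is degree 7, and the triad built there (F-A-C) is major, so it is VII.

V in Bb minor; VII in G minor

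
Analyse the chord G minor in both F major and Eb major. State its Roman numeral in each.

ii in F major; iii in Eb major

The scale of F major is F G A Bb C D E; G is degree 2, and the triad built there (G-Bb-D) is minor, so it is ii.
The scale of Eb major is Eb F G Ab Bb C D; G is degree 3, and the triad built there (G-Bb-D) is minor, so it is iii.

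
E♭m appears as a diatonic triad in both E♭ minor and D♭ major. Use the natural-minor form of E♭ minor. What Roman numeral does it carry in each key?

The scale of E♭ minor (natural minor) is E♭ F G♭ A♭ B♭ C♭ D♭; E♭ is degree 1, and the triad built there (E♭-G♭-B♭) is minor, so it is i.
The scale of D♭ major is D♭ E♭ F G♭ A♭ B♭ C; E♭ is degree 2, and the triad built there (E♭-G♭-B♭) is minor, so it is ii.

i in E♭ minor; ii in D♭ major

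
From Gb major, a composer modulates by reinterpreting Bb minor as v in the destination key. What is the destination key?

The numeral v denotes a minor triad on scale degree 5. With Bb on degree 5, the tonic of the new key is Eb.
Degree 5 carries a minor triad in natural-minor keys, so the destination is Eb minor.
Check: the diatonic triads of Eb minor (natural minor) are Ebm (i), Fdim (ii°), Gb (III), Abm (iv), Bbm (v), Cb (VI), Db (VII) — Bb minor is indeed v.

Eb minor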